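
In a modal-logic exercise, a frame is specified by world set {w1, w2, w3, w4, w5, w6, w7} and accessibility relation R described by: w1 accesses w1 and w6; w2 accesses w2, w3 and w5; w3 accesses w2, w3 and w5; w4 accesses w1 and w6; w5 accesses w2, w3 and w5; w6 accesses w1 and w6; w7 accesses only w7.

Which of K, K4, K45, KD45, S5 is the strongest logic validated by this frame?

Transitive (axiom 4): yes — every two-step R-path is closed by a direct edge.
Euclidean (axiom 5): yes — any two successors of a common world are R-related.
Serial (axiom D): yes — every world has a successor (e.g. w1 R w1).
Reflexive (axiom T): no — w4 is not related to itself.
So F validates K, K4, K45, KD45; S5 would additionally require R to be reflexive. The strongest is KD45.

KD45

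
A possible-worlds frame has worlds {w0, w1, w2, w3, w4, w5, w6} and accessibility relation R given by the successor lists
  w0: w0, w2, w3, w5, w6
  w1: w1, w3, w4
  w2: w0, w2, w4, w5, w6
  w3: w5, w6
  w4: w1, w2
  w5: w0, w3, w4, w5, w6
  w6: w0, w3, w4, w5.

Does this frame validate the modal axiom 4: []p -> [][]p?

No

The schema 4 characterises exactly the transitive frames.
Transitive: no — w0 R w2 and w2 R w4, but not w0 R w4.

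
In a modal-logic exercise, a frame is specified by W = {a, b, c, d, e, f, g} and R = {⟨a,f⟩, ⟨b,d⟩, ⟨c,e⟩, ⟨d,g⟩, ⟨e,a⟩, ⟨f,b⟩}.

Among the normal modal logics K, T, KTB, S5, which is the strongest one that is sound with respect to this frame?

Reflexive (axiom T): no — a is not related to itself.
Symmetric (axiom B): no — a R f but not f R a.
Euclidean (axiom 5): no — a R f and a R f, but not f R f.
So F validates K; T would additionally require R to be reflexive. The strongest is K.

K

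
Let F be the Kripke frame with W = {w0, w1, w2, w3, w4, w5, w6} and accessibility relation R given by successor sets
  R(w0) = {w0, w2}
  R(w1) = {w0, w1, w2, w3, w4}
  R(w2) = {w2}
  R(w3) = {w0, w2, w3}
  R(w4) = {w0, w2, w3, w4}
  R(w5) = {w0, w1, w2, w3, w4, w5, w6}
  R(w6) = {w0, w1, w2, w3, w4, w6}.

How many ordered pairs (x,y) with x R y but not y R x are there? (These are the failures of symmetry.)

21

Enumerating: (w0,w2), (w1,w0), (w1,w2), (w1,w3), (w1,w4), (w3,w0), (w3,w2), (w4,w0), (w4,w2), (w4,w3), (w5,w0), (w5,w1), … and 9 more.
Total: 21.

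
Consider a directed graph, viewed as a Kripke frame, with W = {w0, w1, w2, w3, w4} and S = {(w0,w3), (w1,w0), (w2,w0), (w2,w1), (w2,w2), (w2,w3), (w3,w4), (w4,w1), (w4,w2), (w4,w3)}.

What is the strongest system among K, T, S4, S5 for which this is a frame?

K

Reflexive (axiom T): no — w0 is not related to itself.
Transitive (axiom 4): no — w0 S w3 and w3 S w4, but not w0 S w4.
Euclidean (axiom 5): no — w2 S w0 and w2 S w1, but not w0 S w1.
So F validates K; T would additionally require S to be reflexive. The strongest is K.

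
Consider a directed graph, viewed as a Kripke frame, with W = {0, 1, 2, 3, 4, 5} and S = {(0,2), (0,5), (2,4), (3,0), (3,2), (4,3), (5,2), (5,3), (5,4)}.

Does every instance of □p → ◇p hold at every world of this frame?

By correspondence theory, D is valid on a frame iff S is serial.
Serial: no — 1 has no S-successor.

No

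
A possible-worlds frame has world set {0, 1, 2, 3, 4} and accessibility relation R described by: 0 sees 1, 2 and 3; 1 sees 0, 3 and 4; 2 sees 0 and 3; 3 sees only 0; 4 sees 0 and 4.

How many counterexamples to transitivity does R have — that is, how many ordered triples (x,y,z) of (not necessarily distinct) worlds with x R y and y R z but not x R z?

Enumerating: (0,1,0), (0,1,4), (0,2,0), (0,3,0), (1,0,1), (1,0,2), (2,0,1), (2,0,2), (3,0,1), (3,0,2), (3,0,3), (4,0,1), (4,0,2), (4,0,3).

14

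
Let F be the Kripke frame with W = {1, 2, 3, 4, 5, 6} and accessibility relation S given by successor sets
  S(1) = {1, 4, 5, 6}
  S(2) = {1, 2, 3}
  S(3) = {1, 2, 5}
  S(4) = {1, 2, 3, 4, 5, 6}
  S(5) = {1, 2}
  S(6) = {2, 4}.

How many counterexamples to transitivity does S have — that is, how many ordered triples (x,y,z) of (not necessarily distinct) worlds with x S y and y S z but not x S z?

Enumerating: (1,4,2), (1,4,3), (1,5,2), (1,6,2), (2,1,4), (2,1,5), (2,1,6), (2,3,5), (3,1,4), (3,1,6), (3,2,3), (5,1,4), … and 9 more.
Total: 21.

21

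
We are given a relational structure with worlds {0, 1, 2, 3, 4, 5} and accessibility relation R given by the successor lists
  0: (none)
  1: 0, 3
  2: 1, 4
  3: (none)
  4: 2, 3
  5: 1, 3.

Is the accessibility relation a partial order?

Reflexive: no — 0 is not related to itself.
Transitive: no — 2 R 1 and 1 R 0, but not 2 R 0.
Antisymmetric: no — 2 R 4 and 4 R 2 with 2 ≠ 4.
So R is not a partial order.

No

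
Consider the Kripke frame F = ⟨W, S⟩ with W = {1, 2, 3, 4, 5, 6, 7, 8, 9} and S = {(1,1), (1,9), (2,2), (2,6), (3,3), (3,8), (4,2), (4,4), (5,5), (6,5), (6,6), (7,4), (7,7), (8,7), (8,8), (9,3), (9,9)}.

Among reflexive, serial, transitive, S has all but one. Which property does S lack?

Reflexive: yes — every world is S-related to itself.
Serial: yes — every world has a successor (e.g. 1 S 1).
Transitive: no — 1 S 9 and 9 S 3, but not 1 S 3.
Only transitive fails.

transitive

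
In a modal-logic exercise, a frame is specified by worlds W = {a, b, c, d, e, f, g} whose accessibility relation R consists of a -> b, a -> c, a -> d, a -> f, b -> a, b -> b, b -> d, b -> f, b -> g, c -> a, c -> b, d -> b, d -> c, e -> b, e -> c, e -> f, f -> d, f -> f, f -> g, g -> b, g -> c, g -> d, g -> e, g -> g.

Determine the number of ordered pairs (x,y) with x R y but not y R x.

Enumerating: (a,d), (a,f), (b,f), (c,b), (d,c), (e,b), (e,c), (e,f), (f,d), (f,g), (g,c), (g,d), (g,e).

13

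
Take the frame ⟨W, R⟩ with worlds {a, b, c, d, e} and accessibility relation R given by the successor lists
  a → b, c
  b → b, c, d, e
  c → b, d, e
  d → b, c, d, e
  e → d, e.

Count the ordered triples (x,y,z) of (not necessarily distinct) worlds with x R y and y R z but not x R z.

Enumerating: (a,b,d), (a,b,e), (a,c,d), (a,c,e), (c,b,c), (c,d,c), (e,d,b), (e,d,c).

8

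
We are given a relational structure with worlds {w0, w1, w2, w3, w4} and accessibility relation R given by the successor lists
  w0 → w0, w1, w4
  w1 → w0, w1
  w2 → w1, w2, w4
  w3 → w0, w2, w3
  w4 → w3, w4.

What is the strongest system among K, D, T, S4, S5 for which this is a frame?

Serial (axiom D): yes — every world has a successor (e.g. w0 R w0).
Reflexive (axiom T): yes — every world is R-related to itself.
Transitive (axiom 4): no — w0 R w4 and w4 R w3, but not w0 R w3.
Euclidean (axiom 5): no — w0 R w1 and w0 R w4, but not w1 R w4.
So F validates K, D, T; S4 would additionally require R to be transitive. The strongest is T.

T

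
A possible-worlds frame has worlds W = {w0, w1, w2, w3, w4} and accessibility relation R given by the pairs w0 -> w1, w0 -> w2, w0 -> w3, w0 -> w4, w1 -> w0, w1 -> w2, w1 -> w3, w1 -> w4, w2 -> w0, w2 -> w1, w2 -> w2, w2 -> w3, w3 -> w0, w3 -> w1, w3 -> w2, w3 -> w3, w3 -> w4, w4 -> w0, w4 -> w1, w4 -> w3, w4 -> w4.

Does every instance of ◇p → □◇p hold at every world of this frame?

By correspondence theory, 5 is valid on a frame iff R is Euclidean.
Euclidean: no — w0 R w2 and w0 R w4, but not w2 R w4.

No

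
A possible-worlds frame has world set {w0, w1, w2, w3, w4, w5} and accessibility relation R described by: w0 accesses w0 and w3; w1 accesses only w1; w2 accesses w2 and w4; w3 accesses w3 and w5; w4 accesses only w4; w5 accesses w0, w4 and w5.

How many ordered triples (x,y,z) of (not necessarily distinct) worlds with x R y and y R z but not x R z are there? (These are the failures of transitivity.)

Enumerating: (w0,w3,w5), (w3,w5,w0), (w3,w5,w4), (w5,w0,w3).

4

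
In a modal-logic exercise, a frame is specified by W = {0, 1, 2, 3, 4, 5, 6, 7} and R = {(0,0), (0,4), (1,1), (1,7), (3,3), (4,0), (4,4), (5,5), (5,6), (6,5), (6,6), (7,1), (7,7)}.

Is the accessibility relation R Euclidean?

Yes

Euclidean: yes — any two successors of a common world are R-related.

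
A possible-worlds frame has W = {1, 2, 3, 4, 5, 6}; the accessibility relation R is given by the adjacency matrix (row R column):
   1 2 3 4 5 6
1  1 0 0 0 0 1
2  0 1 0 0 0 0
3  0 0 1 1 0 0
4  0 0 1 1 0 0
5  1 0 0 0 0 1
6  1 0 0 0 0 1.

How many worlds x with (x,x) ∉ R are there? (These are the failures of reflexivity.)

1

Enumerating: 5.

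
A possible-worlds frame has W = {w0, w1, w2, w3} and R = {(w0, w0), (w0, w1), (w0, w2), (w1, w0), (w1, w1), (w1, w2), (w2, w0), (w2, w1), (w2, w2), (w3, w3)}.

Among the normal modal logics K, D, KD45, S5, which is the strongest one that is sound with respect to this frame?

Serial (axiom D): yes — every world has a successor (e.g. w0 R w0).
Euclidean (axiom 5): yes — any two successors of a common world are R-related.
Transitive (axiom 4): yes — every two-step R-path is closed by a direct edge.
Reflexive (axiom T): yes — every world is R-related to itself.
So F validates K, D, KD45, S5. The strongest is S5.

S5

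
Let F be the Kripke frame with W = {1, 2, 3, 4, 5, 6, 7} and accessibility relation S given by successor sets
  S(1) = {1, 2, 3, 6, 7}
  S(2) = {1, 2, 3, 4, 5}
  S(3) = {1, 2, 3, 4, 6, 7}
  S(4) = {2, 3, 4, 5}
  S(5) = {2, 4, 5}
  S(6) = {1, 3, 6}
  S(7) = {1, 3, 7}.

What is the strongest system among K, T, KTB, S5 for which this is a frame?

Reflexive (axiom T): yes — every world is S-related to itself.
Symmetric (axiom B): yes — every pair in S has its reverse in S.
Euclidean (axiom 5): no — 1 S 2 and 1 S 6, but not 2 S 6.
So F validates K, T, KTB; S5 would additionally require S to be Euclidean. The strongest is KTB.

KTB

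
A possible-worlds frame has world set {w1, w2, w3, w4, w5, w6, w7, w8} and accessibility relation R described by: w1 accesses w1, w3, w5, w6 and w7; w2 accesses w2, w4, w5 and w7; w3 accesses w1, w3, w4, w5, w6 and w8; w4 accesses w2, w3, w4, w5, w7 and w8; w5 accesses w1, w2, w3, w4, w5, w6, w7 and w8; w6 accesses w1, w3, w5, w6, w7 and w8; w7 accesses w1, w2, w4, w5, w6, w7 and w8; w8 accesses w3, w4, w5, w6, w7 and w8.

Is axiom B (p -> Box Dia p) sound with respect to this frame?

Yes

Axiom B corresponds to the accessibility relation being symmetric.
Symmetric: yes — every pair in R has its reverse in R.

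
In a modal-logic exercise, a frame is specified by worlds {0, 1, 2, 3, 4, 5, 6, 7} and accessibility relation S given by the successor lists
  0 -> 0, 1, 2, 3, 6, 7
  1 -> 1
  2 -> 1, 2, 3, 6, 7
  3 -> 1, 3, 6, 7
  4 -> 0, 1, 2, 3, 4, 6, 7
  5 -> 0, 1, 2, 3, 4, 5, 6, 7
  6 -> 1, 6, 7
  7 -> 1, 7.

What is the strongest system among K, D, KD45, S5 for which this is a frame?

D

Serial (axiom D): yes — every world has a successor (e.g. 0 S 0).
Euclidean (axiom 5): no — 0 S 1 and 0 S 2, but not 1 S 2.
Transitive (axiom 4): yes — every two-step S-path is closed by a direct edge.
Reflexive (axiom T): yes — every world is S-related to itself.
So F validates K, D; KD45 would additionally require S to be Euclidean. The strongest is D.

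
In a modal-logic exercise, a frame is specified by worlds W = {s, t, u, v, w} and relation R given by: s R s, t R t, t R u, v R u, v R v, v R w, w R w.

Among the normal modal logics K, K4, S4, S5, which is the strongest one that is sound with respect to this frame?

K4

Transitive (axiom 4): yes — every two-step R-path is closed by a direct edge.
Reflexive (axiom T): no — u is not related to itself.
Euclidean (axiom 5): no — v R u and v R w, but not u R w.
So F validates K, K4; S4 would additionally require R to be reflexive. The strongest is K4.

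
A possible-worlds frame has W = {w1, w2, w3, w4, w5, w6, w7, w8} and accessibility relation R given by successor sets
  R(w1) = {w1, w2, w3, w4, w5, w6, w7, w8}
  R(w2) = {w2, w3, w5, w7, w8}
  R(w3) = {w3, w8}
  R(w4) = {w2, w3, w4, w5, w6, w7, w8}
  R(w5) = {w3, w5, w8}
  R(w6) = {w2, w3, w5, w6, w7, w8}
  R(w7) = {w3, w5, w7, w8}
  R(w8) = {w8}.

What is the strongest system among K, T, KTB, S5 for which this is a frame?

Reflexive (axiom T): yes — every world is R-related to itself.
Symmetric (axiom B): no — w1 R w2 but not w2 R w1.
Euclidean (axiom 5): no — w1 R w2 and w1 R w4, but not w2 R w4.
So F validates K, T; KTB would additionally require R to be symmetric. The strongest is T.

T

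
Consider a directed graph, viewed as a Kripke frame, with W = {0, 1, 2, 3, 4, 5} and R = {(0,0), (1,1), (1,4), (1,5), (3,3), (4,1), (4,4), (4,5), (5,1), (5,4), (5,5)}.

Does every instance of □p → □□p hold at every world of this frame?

Yes

The schema 4 characterises exactly the transitive frames.
Transitive: yes — every two-step R-path is closed by a direct edge.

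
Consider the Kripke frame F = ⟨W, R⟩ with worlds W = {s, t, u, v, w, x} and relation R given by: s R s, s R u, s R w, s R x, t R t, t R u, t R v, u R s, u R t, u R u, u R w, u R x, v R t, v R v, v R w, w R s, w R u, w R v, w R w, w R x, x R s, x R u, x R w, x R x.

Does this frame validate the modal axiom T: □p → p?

By correspondence theory, T is valid on a frame iff R is reflexive.
Reflexive: yes — every world is R-related to itself.

Yes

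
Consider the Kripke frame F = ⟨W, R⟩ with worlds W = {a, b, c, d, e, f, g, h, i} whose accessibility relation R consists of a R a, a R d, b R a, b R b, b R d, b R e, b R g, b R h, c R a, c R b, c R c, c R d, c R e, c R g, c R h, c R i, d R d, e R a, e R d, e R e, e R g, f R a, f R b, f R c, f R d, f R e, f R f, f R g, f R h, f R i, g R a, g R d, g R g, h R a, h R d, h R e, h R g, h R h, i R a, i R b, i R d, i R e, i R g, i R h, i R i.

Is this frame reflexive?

Reflexive: yes — every world is R-related to itself.

Yes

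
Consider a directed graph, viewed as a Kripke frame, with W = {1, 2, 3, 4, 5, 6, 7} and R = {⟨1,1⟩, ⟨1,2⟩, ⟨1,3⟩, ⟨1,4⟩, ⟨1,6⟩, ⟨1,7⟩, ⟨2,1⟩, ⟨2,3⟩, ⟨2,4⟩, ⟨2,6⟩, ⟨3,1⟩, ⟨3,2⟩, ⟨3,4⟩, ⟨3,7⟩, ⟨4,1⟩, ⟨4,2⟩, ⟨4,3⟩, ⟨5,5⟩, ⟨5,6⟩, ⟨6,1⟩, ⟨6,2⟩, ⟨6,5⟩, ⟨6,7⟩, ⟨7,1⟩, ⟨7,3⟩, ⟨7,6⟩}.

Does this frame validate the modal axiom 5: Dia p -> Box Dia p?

No

Axiom 5 corresponds to the accessibility relation being Euclidean.
Euclidean: no — 1 R 2 and 1 R 7, but not 2 R 7.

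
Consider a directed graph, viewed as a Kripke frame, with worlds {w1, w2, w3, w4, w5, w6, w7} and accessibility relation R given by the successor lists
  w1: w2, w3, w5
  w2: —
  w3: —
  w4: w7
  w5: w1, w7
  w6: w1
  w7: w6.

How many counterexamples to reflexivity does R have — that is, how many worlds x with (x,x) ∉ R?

7

Enumerating: w1, w2, w3, w4, w5, w6, w7.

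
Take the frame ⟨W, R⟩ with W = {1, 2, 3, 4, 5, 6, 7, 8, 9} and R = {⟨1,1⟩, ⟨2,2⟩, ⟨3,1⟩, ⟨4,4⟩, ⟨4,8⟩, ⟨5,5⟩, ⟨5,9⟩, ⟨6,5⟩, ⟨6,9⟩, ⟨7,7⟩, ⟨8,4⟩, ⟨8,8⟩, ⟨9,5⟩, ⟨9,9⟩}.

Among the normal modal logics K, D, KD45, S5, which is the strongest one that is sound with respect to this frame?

Serial (axiom D): yes — every world has a successor (e.g. 1 R 1).
Euclidean (axiom 5): yes — any two successors of a common world are R-related.
Transitive (axiom 4): yes — every two-step R-path is closed by a direct edge.
Reflexive (axiom T): no — 3 is not related to itself.
So F validates K, D, KD45; S5 would additionally require R to be reflexive. The strongest is KD45.

KD45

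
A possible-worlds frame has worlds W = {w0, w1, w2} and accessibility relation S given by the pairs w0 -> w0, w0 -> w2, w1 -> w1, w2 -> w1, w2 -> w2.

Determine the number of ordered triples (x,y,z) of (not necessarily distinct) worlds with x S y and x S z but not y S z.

Enumerating: (w0,w2,w0), (w2,w1,w2).

2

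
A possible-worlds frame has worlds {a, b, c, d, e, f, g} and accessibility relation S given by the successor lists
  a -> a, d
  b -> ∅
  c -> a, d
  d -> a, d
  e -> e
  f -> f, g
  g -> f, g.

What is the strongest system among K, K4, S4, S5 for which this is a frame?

K4

Transitive (axiom 4): yes — every two-step S-path is closed by a direct edge.
Reflexive (axiom T): no — b is not related to itself.
Euclidean (axiom 5): yes — any two successors of a common world are S-related.
So F validates K, K4; S4 would additionally require S to be reflexive. The strongest is K4.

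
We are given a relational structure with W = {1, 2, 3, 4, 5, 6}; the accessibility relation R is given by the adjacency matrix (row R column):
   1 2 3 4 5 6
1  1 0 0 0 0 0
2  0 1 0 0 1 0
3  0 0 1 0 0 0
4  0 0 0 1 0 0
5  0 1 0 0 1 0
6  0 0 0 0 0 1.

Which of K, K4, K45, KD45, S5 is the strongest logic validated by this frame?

Transitive (axiom 4): yes — every two-step R-path is closed by a direct edge.
Euclidean (axiom 5): yes — any two successors of a common world are R-related.
Serial (axiom D): yes — every world has a successor (e.g. 1 R 1).
Reflexive (axiom T): yes — every world is R-related to itself.
So F validates K, K4, K45, KD45, S5. The strongest is S5.

S5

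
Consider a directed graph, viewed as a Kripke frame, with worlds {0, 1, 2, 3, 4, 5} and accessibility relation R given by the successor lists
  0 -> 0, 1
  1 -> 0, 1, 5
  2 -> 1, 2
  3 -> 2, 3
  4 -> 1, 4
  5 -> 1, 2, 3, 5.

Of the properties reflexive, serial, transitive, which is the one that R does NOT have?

Reflexive: yes — every world is R-related to itself.
Serial: yes — every world has a successor (e.g. 0 R 0).
Transitive: no — 0 R 1 and 1 R 5, but not 0 R 5.
Only transitive fails.

transitive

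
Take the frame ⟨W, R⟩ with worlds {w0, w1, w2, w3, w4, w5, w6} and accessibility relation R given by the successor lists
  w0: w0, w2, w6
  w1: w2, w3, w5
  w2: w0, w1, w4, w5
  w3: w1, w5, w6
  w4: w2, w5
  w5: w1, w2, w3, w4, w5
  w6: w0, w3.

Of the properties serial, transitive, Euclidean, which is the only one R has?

Serial: yes — every world has a successor (e.g. w0 R w0).
Transitive: no — w0 R w2 and w2 R w1, but not w0 R w1.
Euclidean: no — w0 R w2 and w0 R w6, but not w2 R w6.
Only serial holds.

serial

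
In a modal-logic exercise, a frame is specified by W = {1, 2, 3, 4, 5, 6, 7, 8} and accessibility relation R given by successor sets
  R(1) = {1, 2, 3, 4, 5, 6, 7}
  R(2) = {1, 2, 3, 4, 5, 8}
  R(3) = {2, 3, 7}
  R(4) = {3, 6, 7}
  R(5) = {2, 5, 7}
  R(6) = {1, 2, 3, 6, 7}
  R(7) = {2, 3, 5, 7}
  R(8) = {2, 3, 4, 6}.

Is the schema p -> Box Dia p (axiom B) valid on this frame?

No

Axiom B corresponds to the accessibility relation being symmetric.
Symmetric: no — 1 R 3 but not 3 R 1.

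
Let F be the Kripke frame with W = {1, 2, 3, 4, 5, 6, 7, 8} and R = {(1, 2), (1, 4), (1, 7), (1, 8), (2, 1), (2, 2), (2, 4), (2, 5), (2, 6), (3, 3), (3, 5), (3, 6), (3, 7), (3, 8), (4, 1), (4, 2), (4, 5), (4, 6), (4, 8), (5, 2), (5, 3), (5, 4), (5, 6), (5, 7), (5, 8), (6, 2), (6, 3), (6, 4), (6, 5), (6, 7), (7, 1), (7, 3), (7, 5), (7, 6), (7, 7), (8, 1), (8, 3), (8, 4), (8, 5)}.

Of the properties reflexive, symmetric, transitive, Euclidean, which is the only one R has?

symmetric

Reflexive: no — 1 is not related to itself.
Symmetric: yes — every pair in R has its reverse in R.
Transitive: no — 1 R 2 and 2 R 5, but not 1 R 5.
Euclidean: no — 1 R 2 and 1 R 7, but not 2 R 7.
Only symmetric holds.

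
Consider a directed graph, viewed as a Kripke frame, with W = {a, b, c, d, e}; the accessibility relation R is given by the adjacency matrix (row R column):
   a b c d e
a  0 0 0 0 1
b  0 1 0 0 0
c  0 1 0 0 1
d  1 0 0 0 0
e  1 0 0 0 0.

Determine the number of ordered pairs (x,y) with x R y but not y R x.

Enumerating: (c,b), (c,e), (d,a).

3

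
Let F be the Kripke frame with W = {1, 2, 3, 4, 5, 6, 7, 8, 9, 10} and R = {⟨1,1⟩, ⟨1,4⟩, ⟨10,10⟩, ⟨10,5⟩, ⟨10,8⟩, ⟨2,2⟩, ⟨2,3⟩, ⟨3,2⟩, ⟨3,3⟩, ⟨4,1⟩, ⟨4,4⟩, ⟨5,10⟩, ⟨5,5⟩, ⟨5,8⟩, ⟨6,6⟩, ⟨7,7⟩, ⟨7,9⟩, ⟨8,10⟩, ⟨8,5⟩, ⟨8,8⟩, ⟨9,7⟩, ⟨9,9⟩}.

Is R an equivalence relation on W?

Yes

Reflexive: yes — every world is R-related to itself.
Symmetric: yes — every pair in R has its reverse in R.
Transitive: yes — every two-step R-path is closed by a direct edge.
So R is an equivalence relation.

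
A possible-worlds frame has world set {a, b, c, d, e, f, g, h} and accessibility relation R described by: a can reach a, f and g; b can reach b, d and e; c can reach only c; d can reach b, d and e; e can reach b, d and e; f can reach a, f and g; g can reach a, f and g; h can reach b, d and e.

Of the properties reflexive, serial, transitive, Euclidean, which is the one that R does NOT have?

Reflexive: no — h is not related to itself.
Serial: yes — every world has a successor (e.g. a R a).
Transitive: yes — every two-step R-path is closed by a direct edge.
Euclidean: yes — any two successors of a common world are R-related.
Only reflexive fails.

reflexive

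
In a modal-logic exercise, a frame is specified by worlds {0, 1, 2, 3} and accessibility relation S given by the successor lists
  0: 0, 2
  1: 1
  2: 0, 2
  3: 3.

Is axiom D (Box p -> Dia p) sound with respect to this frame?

Yes

By correspondence theory, D is valid on a frame iff S is serial.
Serial: yes — every world has a successor (e.g. 0 S 0).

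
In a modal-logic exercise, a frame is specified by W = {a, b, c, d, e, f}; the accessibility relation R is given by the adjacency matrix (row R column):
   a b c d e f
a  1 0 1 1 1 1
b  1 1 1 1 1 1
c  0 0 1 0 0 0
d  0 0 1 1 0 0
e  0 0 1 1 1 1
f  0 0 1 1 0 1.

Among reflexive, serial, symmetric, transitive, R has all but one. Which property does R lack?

symmetric

Reflexive: yes — every world is R-related to itself.
Serial: yes — every world has a successor (e.g. a R a).
Symmetric: no — a R c but not c R a.
Transitive: yes — every two-step R-path is closed by a direct edge.
Only symmetric fails.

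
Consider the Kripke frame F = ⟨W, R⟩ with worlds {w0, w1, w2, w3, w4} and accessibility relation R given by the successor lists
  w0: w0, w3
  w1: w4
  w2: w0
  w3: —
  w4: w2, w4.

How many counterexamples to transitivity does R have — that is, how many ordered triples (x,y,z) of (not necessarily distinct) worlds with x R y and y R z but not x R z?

Enumerating: (w1,w4,w2), (w2,w0,w3), (w4,w2,w0).

3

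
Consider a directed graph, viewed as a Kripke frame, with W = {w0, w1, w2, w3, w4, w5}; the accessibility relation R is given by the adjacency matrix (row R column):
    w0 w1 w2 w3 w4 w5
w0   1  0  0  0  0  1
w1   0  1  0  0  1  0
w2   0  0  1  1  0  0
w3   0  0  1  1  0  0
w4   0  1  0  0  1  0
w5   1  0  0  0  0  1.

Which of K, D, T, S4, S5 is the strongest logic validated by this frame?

Serial (axiom D): yes — every world has a successor (e.g. w0 R w0).
Reflexive (axiom T): yes — every world is R-related to itself.
Transitive (axiom 4): yes — every two-step R-path is closed by a direct edge.
Euclidean (axiom 5): yes — any two successors of a common world are R-related.
So F validates K, D, T, S4, S5. The strongest is S5.

S5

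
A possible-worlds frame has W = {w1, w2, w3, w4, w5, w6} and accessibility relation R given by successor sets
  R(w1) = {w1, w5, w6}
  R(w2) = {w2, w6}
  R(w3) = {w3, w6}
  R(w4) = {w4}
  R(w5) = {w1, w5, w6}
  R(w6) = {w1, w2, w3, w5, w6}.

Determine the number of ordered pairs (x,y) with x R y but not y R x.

R is symmetric; there are no such tuples.

0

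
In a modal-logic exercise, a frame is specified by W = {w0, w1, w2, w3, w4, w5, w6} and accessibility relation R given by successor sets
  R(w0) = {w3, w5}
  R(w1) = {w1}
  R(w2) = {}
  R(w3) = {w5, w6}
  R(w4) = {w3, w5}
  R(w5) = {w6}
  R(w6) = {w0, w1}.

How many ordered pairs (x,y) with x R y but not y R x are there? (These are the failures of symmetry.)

Enumerating: (w0,w3), (w0,w5), (w3,w5), (w3,w6), (w4,w3), (w4,w5), (w5,w6), (w6,w0), (w6,w1).

9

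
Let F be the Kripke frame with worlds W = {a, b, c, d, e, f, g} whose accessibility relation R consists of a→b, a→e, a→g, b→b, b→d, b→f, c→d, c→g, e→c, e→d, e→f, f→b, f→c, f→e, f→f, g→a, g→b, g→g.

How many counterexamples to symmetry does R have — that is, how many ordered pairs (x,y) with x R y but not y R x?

Enumerating: (a,b), (a,e), (b,d), (c,d), (c,g), (e,c), (e,d), (f,c), (g,b).

9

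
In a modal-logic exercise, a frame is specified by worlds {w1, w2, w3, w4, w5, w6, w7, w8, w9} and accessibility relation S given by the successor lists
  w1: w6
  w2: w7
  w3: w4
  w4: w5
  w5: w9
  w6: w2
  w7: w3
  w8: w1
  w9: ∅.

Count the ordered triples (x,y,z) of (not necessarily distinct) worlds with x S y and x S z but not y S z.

Enumerating: (w1,w6,w6), (w2,w7,w7), (w3,w4,w4), (w4,w5,w5), (w5,w9,w9), (w6,w2,w2), (w7,w3,w3), (w8,w1,w1).

8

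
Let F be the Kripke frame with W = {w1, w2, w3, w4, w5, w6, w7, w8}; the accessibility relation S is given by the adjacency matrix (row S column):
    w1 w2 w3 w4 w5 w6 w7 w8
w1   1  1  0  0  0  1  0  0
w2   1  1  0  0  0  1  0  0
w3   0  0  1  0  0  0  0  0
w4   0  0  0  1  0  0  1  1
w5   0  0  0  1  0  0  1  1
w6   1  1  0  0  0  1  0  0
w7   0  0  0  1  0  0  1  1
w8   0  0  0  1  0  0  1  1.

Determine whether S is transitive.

Transitive: yes — every two-step S-path is closed by a direct edge.

Yes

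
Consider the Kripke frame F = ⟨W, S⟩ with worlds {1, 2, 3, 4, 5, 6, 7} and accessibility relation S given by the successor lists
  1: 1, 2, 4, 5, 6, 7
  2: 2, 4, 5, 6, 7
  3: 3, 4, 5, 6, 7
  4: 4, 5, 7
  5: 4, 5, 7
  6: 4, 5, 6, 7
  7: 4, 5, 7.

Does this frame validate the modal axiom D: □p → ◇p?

By correspondence theory, D is valid on a frame iff S is serial.
Serial: yes — every world has a successor (e.g. 1 S 1).

Yes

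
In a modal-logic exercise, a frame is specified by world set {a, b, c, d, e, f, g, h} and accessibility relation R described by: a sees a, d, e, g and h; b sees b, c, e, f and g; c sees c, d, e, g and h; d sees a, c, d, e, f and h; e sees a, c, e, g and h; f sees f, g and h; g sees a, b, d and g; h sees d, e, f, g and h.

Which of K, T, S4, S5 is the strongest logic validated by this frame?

T

Reflexive (axiom T): yes — every world is R-related to itself.
Transitive (axiom 4): no — a R d and d R c, but not a R c.
Euclidean (axiom 5): no — a R d and a R g, but not d R g.
So F validates K, T; S4 would additionally require R to be transitive. The strongest is T.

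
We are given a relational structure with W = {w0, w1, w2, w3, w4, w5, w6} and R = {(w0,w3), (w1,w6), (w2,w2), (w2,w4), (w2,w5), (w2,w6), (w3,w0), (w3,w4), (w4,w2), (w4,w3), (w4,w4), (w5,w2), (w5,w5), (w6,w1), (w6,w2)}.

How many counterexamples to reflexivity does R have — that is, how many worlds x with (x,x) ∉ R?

Enumerating: w0, w1, w3, w6.

4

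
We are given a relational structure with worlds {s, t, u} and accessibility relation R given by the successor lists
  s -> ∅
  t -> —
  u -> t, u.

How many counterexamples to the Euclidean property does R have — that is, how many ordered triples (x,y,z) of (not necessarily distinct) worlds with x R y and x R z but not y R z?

2

Enumerating: (u,t,t), (u,t,u).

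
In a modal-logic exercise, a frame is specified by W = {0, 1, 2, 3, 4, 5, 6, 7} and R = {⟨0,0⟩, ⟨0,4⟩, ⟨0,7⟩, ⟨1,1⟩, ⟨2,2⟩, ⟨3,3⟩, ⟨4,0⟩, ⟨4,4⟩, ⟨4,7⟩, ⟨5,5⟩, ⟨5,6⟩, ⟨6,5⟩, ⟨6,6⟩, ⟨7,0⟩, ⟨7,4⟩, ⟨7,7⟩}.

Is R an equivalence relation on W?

Yes

Reflexive: yes — every world is R-related to itself.
Symmetric: yes — every pair in R has its reverse in R.
Transitive: yes — every two-step R-path is closed by a direct edge.
So R is an equivalence relation.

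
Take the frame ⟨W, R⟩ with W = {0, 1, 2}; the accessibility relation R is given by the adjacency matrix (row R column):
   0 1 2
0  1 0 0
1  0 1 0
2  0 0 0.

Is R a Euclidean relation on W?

Euclidean: yes — any two successors of a common world are R-related.

Yes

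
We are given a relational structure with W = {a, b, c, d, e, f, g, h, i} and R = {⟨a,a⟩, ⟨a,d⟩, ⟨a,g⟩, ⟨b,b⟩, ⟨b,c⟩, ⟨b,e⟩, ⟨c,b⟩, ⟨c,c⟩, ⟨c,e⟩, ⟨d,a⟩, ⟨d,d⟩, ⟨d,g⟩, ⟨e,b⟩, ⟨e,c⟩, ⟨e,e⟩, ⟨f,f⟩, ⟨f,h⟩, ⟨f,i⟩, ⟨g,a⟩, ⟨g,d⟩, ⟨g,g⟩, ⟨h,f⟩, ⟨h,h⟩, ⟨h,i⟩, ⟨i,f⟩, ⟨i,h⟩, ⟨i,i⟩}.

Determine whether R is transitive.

Yes

Transitive: yes — every two-step R-path is closed by a direct edge.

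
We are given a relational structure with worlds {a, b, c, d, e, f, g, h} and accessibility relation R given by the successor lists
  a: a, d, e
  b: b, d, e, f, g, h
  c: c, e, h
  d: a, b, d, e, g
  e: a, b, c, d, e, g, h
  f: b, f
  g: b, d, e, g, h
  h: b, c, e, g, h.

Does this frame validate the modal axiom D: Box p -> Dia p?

By correspondence theory, D is valid on a frame iff R is serial.
Serial: yes — every world has a successor (e.g. a R a).

Yes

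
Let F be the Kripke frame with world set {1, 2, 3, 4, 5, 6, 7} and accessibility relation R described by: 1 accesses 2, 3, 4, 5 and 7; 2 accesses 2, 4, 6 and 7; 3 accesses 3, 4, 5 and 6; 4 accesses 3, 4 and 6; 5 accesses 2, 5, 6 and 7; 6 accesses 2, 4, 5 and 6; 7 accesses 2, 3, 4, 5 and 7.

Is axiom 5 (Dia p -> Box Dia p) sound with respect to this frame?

By correspondence theory, 5 is valid on a frame iff R is Euclidean.
Euclidean: no — 1 R 2 and 1 R 3, but not 2 R 3.

No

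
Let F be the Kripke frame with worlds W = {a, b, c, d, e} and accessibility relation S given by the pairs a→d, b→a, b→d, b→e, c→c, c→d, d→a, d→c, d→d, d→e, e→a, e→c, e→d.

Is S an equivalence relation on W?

No

Reflexive: no — a is not related to itself.
Symmetric: no — b S a but not a S b.
Transitive: no — a S d and d S c, but not a S c.
So S is not an equivalence relation.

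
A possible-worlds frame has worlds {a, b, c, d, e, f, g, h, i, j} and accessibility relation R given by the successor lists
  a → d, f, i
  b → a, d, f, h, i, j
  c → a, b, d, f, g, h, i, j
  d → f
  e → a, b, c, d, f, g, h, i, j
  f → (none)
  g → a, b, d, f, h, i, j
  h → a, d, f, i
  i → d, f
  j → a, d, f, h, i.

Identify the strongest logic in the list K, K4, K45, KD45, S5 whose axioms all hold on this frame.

Transitive (axiom 4): yes — every two-step R-path is closed by a direct edge.
Euclidean (axiom 5): no — a R d and a R i, but not d R i.
Serial (axiom D): no — f has no R-successor.
Reflexive (axiom T): no — a is not related to itself.
So F validates K, K4; K45 would additionally require R to be Euclidean. The strongest is K4.

K4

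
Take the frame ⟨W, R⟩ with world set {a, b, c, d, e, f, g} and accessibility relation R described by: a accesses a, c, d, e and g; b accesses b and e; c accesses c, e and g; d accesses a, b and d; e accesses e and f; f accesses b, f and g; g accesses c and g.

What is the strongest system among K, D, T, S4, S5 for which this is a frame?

Serial (axiom D): yes — every world has a successor (e.g. a R a).
Reflexive (axiom T): yes — every world is R-related to itself.
Transitive (axiom 4): no — a R d and d R b, but not a R b.
Euclidean (axiom 5): no — a R c and a R d, but not c R d.
So F validates K, D, T; S4 would additionally require R to be transitive. The strongest is T.

T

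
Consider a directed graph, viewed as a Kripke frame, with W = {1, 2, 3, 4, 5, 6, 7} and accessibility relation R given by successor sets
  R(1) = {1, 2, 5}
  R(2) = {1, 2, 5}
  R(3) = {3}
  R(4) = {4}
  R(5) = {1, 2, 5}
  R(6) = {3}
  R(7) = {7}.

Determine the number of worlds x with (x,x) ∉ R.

1

Enumerating: 6.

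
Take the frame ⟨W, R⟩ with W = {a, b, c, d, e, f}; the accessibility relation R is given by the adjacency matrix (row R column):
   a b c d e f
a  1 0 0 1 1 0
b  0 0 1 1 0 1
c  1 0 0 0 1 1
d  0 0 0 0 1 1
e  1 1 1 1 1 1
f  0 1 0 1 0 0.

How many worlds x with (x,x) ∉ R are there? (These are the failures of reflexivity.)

Enumerating: b, c, d, f.

4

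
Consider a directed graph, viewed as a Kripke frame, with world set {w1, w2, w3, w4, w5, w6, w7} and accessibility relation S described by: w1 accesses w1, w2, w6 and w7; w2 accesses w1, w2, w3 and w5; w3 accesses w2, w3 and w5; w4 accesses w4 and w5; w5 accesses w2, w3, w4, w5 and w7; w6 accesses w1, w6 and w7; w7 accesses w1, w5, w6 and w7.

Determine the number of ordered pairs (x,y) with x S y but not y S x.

S is symmetric; there are no such tuples.

0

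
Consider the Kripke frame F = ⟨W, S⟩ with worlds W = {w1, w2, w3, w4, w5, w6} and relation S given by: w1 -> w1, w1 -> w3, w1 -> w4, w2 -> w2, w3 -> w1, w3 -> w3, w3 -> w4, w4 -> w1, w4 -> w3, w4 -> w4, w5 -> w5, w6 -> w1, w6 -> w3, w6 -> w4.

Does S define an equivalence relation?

No

Reflexive: no — w6 is not related to itself.
Symmetric: no — w6 S w1 but not w1 S w6.
Transitive: yes — every two-step S-path is closed by a direct edge.
So S is not an equivalence relation.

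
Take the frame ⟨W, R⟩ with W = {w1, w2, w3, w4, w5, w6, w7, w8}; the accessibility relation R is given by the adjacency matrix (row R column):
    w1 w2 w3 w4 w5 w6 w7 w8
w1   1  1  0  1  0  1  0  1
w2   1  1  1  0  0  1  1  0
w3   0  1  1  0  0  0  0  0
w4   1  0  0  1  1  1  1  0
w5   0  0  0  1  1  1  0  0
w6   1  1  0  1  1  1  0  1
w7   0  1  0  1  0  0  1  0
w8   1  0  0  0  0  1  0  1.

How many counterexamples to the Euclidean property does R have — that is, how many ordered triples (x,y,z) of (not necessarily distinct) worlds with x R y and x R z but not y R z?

38

Enumerating: (w1,w2,w4), (w1,w2,w8), (w1,w4,w2), (w1,w4,w8), (w1,w8,w2), (w1,w8,w4), (w2,w1,w3), (w2,w1,w7), (w2,w3,w1), (w2,w3,w6), (w2,w3,w7), (w2,w6,w3), … and 26 more.
Total: 38.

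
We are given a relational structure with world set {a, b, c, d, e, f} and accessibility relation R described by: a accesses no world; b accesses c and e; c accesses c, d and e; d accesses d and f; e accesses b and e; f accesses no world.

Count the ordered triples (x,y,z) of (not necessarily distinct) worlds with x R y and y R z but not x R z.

Enumerating: (b,c,d), (b,e,b), (c,d,f), (c,e,b), (e,b,c).

5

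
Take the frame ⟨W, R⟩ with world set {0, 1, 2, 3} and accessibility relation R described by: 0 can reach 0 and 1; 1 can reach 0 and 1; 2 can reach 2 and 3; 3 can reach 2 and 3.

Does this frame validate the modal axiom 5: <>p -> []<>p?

Yes

Axiom 5 corresponds to the accessibility relation being Euclidean.
Euclidean: yes — any two successors of a common world are R-related.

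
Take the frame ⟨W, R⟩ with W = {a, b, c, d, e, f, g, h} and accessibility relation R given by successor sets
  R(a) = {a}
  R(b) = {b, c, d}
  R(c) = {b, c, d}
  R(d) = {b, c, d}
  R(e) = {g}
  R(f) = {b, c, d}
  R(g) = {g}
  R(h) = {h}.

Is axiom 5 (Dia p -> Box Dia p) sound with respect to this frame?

The schema 5 characterises exactly the Euclidean frames.
Euclidean: yes — any two successors of a common world are R-related.

Yes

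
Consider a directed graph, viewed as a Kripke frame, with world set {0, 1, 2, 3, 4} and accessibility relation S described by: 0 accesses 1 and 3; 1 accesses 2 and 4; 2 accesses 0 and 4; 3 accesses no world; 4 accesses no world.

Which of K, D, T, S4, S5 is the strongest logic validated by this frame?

K

Serial (axiom D): no — 3 has no S-successor.
Reflexive (axiom T): no — 0 is not related to itself.
Transitive (axiom 4): no — 0 S 1 and 1 S 2, but not 0 S 2.
Euclidean (axiom 5): no — 0 S 1 and 0 S 3, but not 1 S 3.
So F validates K; D would additionally require S to be serial. The strongest is K.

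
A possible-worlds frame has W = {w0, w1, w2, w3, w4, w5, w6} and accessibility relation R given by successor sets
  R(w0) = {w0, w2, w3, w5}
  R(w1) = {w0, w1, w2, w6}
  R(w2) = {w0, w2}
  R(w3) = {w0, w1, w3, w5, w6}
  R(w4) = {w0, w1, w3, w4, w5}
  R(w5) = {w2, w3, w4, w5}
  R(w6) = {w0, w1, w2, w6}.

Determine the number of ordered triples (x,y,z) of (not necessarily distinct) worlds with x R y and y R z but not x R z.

25

Enumerating: (w0,w3,w1), (w0,w3,w6), (w0,w5,w4), (w1,w0,w3), (w1,w0,w5), (w2,w0,w3), (w2,w0,w5), (w3,w0,w2), (w3,w1,w2), (w3,w5,w2), (w3,w5,w4), (w3,w6,w2), … and 13 more.
Total: 25.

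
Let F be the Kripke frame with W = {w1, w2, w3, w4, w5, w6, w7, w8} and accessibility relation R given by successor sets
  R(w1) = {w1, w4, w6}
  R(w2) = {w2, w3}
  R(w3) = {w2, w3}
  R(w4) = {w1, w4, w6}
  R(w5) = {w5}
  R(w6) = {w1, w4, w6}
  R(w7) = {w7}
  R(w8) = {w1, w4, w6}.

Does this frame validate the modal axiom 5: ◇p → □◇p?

Yes

The schema 5 characterises exactly the Euclidean frames.
Euclidean: yes — any two successors of a common world are R-related.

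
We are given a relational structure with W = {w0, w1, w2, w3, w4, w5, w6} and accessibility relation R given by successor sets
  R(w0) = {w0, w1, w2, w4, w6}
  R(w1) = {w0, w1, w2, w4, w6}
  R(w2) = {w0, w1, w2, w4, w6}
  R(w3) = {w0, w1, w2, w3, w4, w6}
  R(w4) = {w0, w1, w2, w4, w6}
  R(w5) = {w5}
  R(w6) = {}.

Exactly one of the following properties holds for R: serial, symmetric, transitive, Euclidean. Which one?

Serial: no — w6 has no R-successor.
Symmetric: no — w0 R w6 but not w6 R w0.
Transitive: yes — every two-step R-path is closed by a direct edge.
Euclidean: no — w0 R w6 and w0 R w1, but not w6 R w1.
Only transitive holds.

transitive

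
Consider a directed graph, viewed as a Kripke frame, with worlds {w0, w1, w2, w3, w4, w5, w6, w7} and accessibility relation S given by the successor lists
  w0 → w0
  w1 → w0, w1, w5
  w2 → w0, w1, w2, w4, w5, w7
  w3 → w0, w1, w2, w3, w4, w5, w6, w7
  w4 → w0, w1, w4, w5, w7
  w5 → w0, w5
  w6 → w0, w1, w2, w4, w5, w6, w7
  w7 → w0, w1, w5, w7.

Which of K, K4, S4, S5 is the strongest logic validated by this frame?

Transitive (axiom 4): yes — every two-step S-path is closed by a direct edge.
Reflexive (axiom T): yes — every world is S-related to itself.
Euclidean (axiom 5): no — w1 S w0 and w1 S w5, but not w0 S w5.
So F validates K, K4, S4; S5 would additionally require S to be Euclidean. The strongest is S4.

S4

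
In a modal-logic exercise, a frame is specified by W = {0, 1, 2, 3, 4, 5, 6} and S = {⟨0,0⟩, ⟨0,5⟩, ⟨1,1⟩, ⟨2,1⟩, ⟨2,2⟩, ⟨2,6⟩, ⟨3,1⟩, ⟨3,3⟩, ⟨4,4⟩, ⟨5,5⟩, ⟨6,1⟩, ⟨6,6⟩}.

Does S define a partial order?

Yes

Reflexive: yes — every world is S-related to itself.
Transitive: yes — every two-step S-path is closed by a direct edge.
Antisymmetric: yes — no distinct pair is related both ways.
So S is a partial order.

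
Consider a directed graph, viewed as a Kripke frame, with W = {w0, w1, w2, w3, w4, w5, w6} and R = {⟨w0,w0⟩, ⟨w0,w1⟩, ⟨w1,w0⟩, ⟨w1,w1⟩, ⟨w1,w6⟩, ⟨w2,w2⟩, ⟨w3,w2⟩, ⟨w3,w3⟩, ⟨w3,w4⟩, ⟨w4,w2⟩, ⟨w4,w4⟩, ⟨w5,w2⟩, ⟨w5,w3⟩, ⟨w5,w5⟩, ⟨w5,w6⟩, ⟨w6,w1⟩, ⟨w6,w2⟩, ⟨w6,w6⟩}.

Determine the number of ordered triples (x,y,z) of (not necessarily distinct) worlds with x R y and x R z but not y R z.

Enumerating: (w1,w0,w6), (w1,w6,w0), (w3,w2,w3), (w3,w2,w4), (w3,w4,w3), (w4,w2,w4), (w5,w2,w3), (w5,w2,w5), (w5,w2,w6), (w5,w3,w5), (w5,w3,w6), (w5,w6,w3), (w5,w6,w5), (w6,w1,w2), (w6,w2,w1), (w6,w2,w6).

16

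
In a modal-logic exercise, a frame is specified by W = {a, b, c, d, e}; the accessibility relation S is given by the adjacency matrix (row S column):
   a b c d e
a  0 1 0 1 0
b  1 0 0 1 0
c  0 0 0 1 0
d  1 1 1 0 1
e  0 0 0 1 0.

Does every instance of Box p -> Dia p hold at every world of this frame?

Yes

Axiom D corresponds to the accessibility relation being serial.
Serial: yes — every world has a successor (e.g. a S b).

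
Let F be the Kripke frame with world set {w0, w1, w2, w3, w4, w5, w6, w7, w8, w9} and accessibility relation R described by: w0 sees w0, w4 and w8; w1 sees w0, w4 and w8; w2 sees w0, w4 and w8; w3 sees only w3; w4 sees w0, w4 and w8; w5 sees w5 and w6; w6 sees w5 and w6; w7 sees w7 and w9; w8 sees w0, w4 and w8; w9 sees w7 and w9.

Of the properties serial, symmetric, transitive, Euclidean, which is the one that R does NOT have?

symmetric

Serial: yes — every world has a successor (e.g. w0 R w0).
Symmetric: no — w1 R w0 but not w0 R w1.
Transitive: yes — every two-step R-path is closed by a direct edge.
Euclidean: yes — any two successors of a common world are R-related.
Only symmetric fails.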